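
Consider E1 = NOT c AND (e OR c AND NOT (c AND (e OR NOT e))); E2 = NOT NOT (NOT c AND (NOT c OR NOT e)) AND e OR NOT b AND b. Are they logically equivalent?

E1: NOT c AND (e OR c AND NOT (c AND (e OR NOT e)))
    = NOT c AND (e OR c AND NOT c)   — complement / identity
    = NOT c AND e   — complement / identity
E2: NOT NOT (NOT c AND (NOT c OR NOT e)) AND e OR NOT b AND b
    = NOT c AND (NOT c OR NOT e) AND e OR NOT b AND b   — double negation
    = NOT c AND (NOT c OR NOT e) AND e   — complement / identity
    = NOT c AND e   — absorption
Both reduce to NOT c AND e, so they are equivalent.

Yes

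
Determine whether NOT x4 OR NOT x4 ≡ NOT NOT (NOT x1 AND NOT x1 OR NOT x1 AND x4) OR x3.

E1: NOT x4 OR NOT x4
    = NOT x4   — idempotence
E2: NOT NOT (NOT x1 AND NOT x1 OR NOT x1 AND x4) OR x3
    = NOT NOT (NOT x1 AND (NOT x1 OR x4)) OR x3   — distribution
    = NOT NOT NOT x1 OR x3   — absorption
    = NOT x1 OR x3   — double negation
These differ: at x1=0, x3=1, x4=1, E1 = 0 but E2 = 1.

No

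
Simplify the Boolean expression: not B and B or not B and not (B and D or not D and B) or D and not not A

not B or D and A

not B and B or not B and not (B and D or not D and B) or D and not not A
= not B and B or not B and not B or D and not not A   [distribution]
= not B and B or not B and not B or D and A   [double negation]
= not B or D and A   [distribution]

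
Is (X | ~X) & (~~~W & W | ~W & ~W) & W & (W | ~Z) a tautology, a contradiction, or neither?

contradiction

(X | ~X) & (~~~W & W | ~W & ~W) & W & (W | ~Z)
= (X | ~X) & (~~~W & W | ~W & ~W) & W   — absorption
= (X | ~X) & (~W & W | ~W & ~W) & W   — double negation
= (~W & W | ~W & ~W) & W   — complement / identity
= ~W & W   — distribution
= 0   — complement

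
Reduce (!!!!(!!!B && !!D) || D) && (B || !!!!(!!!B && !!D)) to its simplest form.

(!!!!(!!!B && !!D) || D) && (B || !!!!(!!!B && !!D))
= D && B || !!!!(!!!B && !!D)   (distribution)
= D && B || !!(!!!B && !!D)   (double negation)
= D && B || !(!!B || !D)   (De Morgan)
= D && B || !B && D   (De Morgan)
= D   (distribution)

D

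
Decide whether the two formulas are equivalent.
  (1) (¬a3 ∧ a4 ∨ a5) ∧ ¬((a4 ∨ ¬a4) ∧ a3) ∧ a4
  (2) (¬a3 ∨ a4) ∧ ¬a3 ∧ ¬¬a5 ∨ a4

No

E1: (¬a3 ∧ a4 ∨ a5) ∧ ¬((a4 ∨ ¬a4) ∧ a3) ∧ a4
    = (¬a3 ∧ a4 ∨ a5) ∧ ¬a3 ∧ a4   [complement / identity]
    = ¬a3 ∧ a4   [absorption]
E2: (¬a3 ∨ a4) ∧ ¬a3 ∧ ¬¬a5 ∨ a4
    = (¬a3 ∨ a4) ∧ ¬a3 ∧ a5 ∨ a4   [double negation]
    = ¬a3 ∧ a5 ∨ a4   [absorption]
These differ: at a3=1, a4=1, a5=0, E1 = 0 but E2 = 1.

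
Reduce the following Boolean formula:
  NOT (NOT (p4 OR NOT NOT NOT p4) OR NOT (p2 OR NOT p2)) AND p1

p1

NOT (NOT (p4 OR NOT NOT NOT p4) OR NOT (p2 OR NOT p2)) AND p1
= (p4 OR NOT NOT NOT p4) AND (p2 OR NOT p2) AND p1   — De Morgan
= (p4 OR NOT p4) AND (p2 OR NOT p2) AND p1   — double negation
= (p2 OR NOT p2) AND p1   — complement / identity
= p1   — complement / identity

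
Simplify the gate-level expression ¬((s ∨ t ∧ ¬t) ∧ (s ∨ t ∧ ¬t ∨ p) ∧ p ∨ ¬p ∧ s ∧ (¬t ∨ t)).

¬s

¬((s ∨ t ∧ ¬t) ∧ (s ∨ t ∧ ¬t ∨ p) ∧ p ∨ ¬p ∧ s ∧ (¬t ∨ t))
= ¬((s ∨ t ∧ ¬t) ∧ (s ∨ t ∧ ¬t ∨ p) ∧ p ∨ ¬p ∧ s)   — complement / identity
= ¬((s ∨ t ∧ ¬t) ∧ p ∨ ¬p ∧ s)   — absorption
= ¬(s ∧ p ∨ ¬p ∧ s)   — complement / identity
= ¬s   — distribution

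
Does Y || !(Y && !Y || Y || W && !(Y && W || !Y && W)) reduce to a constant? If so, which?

Y || !(Y && !Y || Y || W && !(Y && W || !Y && W))
= Y || !(Y && !Y || Y || W && !W)   [distribution]
= Y || !(Y || W && !W)   [complement / identity]
= Y || !Y   [complement / identity]
= true   [complement]

yes, True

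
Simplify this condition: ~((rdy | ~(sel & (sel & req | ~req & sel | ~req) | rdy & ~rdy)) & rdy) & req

~rdy & req

~((rdy | ~(sel & (sel & req | ~req & sel | ~req) | rdy & ~rdy)) & rdy) & req
= ~((rdy | ~(sel & (sel | ~req) | rdy & ~rdy)) & rdy) & req   — distribution
= ~((rdy | ~(sel | rdy & ~rdy)) & rdy) & req   — absorption
= ~((rdy | ~sel) & rdy) & req   — complement / identity
= ~rdy & req   — absorption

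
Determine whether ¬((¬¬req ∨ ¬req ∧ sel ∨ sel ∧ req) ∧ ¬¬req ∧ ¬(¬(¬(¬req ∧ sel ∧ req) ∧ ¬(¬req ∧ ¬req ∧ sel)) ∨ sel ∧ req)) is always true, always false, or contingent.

contingent

¬((¬¬req ∨ ¬req ∧ sel ∨ sel ∧ req) ∧ ¬¬req ∧ ¬(¬(¬(¬req ∧ sel ∧ req) ∧ ¬(¬req ∧ ¬req ∧ sel)) ∨ sel ∧ req))
= ¬((¬¬req ∨ sel) ∧ ¬¬req ∧ ¬(¬(¬(¬req ∧ sel ∧ req) ∧ ¬(¬req ∧ ¬req ∧ sel)) ∨ sel ∧ req))   — distribution
= ¬((¬¬req ∨ sel) ∧ ¬¬req ∧ ¬(¬req ∧ sel ∧ req ∨ ¬req ∧ ¬req ∧ sel ∨ sel ∧ req))   — De Morgan
= ¬(¬¬req ∧ ¬(¬req ∧ sel ∧ req ∨ ¬req ∧ ¬req ∧ sel ∨ sel ∧ req))   — absorption
= ¬(¬¬req ∧ ¬(¬req ∧ sel ∨ sel ∧ req))   — distribution
= ¬(¬¬req ∧ ¬sel)   — distribution
= ¬req ∨ sel   — De Morgan
This depends on req, sel, so it is not a constant.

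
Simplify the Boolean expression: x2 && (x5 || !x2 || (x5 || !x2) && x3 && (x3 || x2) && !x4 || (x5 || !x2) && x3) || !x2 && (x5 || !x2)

x5 || !x2

x2 && (x5 || !x2 || (x5 || !x2) && x3 && (x3 || x2) && !x4 || (x5 || !x2) && x3) || !x2 && (x5 || !x2)
= x2 && (x5 || !x2 || (x5 || !x2) && x3 && !x4 || (x5 || !x2) && x3) || !x2 && (x5 || !x2)   (absorption)
= x2 && (x5 || !x2 || (x5 || !x2) && x3) || !x2 && (x5 || !x2)   (absorption)
= x2 && (x5 || !x2) || !x2 && (x5 || !x2)   (absorption)
= x5 || !x2   (distribution)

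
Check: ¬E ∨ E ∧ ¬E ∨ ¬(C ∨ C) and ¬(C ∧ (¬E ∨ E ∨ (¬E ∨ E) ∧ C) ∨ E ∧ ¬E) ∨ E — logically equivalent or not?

No

E1: ¬E ∨ E ∧ ¬E ∨ ¬(C ∨ C)
    = ¬E ∨ ¬(C ∨ C)   [complement / identity]
    = ¬E ∨ ¬C   [idempotence]
E2: ¬(C ∧ (¬E ∨ E ∨ (¬E ∨ E) ∧ C) ∨ E ∧ ¬E) ∨ E
    = ¬(C ∧ (¬E ∨ E) ∨ E ∧ ¬E) ∨ E   [absorption]
    = ¬(C ∨ E ∧ ¬E) ∨ E   [complement / identity]
    = ¬C ∨ E   [complement / identity]
These differ: at C=1, E=0, E1 = 1 but E2 = 0.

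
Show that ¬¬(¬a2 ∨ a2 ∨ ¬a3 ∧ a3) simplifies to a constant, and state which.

¬¬(¬a2 ∨ a2 ∨ ¬a3 ∧ a3)
= ¬¬(¬a2 ∨ a2)   [complement / identity]
= ¬a2 ∨ a2   [double negation]
= True   [complement]

True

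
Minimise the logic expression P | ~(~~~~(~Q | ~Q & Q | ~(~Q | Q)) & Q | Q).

P | ~Q

P | ~(~~~~(~Q | ~Q & Q | ~(~Q | Q)) & Q | Q)
= P | ~(~~~~(~Q | ~(~Q | Q)) & Q | Q)   — complement / identity
= P | ~(~~~(Q & (~Q | Q)) & Q | Q)   — De Morgan
= P | ~(~~~Q & Q | Q)   — complement / identity
= P | ~(~Q & Q | Q)   — double negation
= P | ~Q   — complement / identity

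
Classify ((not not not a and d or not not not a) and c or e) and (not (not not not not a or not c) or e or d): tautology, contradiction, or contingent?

contingent

((not not not a and d or not not not a) and c or e) and (not (not not not not a or not c) or e or d)
= (not not not a and c or e) and (not (not not not not a or not c) or e or d)   (absorption)
= (not not not a and c or e) and (not not not a and c or e or d)   (De Morgan)
= not not not a and c or e   (absorption)
= not a and c or e   (double negation)
This depends on a, c, e, so it is not a constant.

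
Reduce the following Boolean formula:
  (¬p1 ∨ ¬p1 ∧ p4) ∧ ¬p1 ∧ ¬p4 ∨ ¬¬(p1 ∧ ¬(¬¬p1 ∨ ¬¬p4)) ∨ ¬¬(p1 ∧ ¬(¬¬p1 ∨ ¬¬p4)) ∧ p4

¬p1 ∧ ¬p4

(¬p1 ∨ ¬p1 ∧ p4) ∧ ¬p1 ∧ ¬p4 ∨ ¬¬(p1 ∧ ¬(¬¬p1 ∨ ¬¬p4)) ∨ ¬¬(p1 ∧ ¬(¬¬p1 ∨ ¬¬p4)) ∧ p4
= (¬p1 ∨ ¬p1 ∧ p4) ∧ ¬p1 ∧ ¬p4 ∨ ¬¬(p1 ∧ ¬(¬¬p1 ∨ ¬¬p4))
= ¬p1 ∧ ¬p1 ∧ ¬p4 ∨ ¬¬(p1 ∧ ¬(¬¬p1 ∨ ¬¬p4))
= ¬p1 ∧ ¬p1 ∧ ¬p4 ∨ p1 ∧ ¬(¬¬p1 ∨ ¬¬p4)
= ¬p1 ∧ ¬p1 ∧ ¬p4 ∨ p1 ∧ ¬p1 ∧ ¬p4
= ¬p1 ∧ ¬p4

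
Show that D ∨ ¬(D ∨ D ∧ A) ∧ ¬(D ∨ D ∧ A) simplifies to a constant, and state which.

True

D ∨ ¬(D ∨ D ∧ A) ∧ ¬(D ∨ D ∧ A)
= D ∨ ¬(D ∨ D ∧ A)   — idempotence
= D ∨ ¬D   — absorption
= True   — complement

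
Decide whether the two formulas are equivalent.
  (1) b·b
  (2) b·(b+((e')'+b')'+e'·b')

E1: b·b
    = b
E2: b·(b+((e')'+b')'+e'·b')
    = b·(b+e'·b+e'·b')
    = b·(b+e')
    = b
Both reduce to b, so they are equivalent.

Yes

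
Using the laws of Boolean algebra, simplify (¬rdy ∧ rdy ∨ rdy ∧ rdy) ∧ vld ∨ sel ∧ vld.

(rdy ∨ sel) ∧ vld

(¬rdy ∧ rdy ∨ rdy ∧ rdy) ∧ vld ∨ sel ∧ vld
= rdy ∧ vld ∨ sel ∧ vld
= (rdy ∨ sel) ∧ vld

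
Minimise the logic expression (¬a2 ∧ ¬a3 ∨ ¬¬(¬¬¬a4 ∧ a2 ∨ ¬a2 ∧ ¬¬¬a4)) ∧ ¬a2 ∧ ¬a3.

¬a2 ∧ ¬a3

(¬a2 ∧ ¬a3 ∨ ¬¬(¬¬¬a4 ∧ a2 ∨ ¬a2 ∧ ¬¬¬a4)) ∧ ¬a2 ∧ ¬a3
= (¬a2 ∧ ¬a3 ∨ ¬¬¬¬¬a4) ∧ ¬a2 ∧ ¬a3   (distribution)
= (¬a2 ∧ ¬a3 ∨ ¬¬¬a4) ∧ ¬a2 ∧ ¬a3   (double negation)
= (¬a2 ∧ ¬a3 ∨ ¬a4) ∧ ¬a2 ∧ ¬a3   (double negation)
= ¬a2 ∧ ¬a3   (absorption)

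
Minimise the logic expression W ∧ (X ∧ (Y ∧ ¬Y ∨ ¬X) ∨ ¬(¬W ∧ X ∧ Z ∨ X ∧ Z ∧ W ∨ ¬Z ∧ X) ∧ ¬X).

W ∧ (X ∧ (Y ∧ ¬Y ∨ ¬X) ∨ ¬(¬W ∧ X ∧ Z ∨ X ∧ Z ∧ W ∨ ¬Z ∧ X) ∧ ¬X)
= W ∧ (X ∧ ¬X ∨ ¬(¬W ∧ X ∧ Z ∨ X ∧ Z ∧ W ∨ ¬Z ∧ X) ∧ ¬X)
= W ∧ (X ∧ ¬X ∨ ¬(X ∧ Z ∨ ¬Z ∧ X) ∧ ¬X)
= W ∧ (X ∧ ¬X ∨ ¬X ∧ ¬X)
= W ∧ ¬X

W ∧ ¬X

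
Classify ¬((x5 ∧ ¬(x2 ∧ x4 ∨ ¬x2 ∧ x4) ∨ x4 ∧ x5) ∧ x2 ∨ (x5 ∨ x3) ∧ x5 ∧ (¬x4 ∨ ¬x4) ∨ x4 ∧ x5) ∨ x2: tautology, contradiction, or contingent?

¬((x5 ∧ ¬(x2 ∧ x4 ∨ ¬x2 ∧ x4) ∨ x4 ∧ x5) ∧ x2 ∨ (x5 ∨ x3) ∧ x5 ∧ (¬x4 ∨ ¬x4) ∨ x4 ∧ x5) ∨ x2
= ¬((x5 ∧ ¬x4 ∨ x4 ∧ x5) ∧ x2 ∨ (x5 ∨ x3) ∧ x5 ∧ (¬x4 ∨ ¬x4) ∨ x4 ∧ x5) ∨ x2   (distribution)
= ¬((x5 ∧ ¬x4 ∨ x4 ∧ x5) ∧ x2 ∨ (x5 ∨ x3) ∧ x5 ∧ ¬x4 ∨ x4 ∧ x5) ∨ x2   (idempotence)
= ¬((x5 ∧ ¬x4 ∨ x4 ∧ x5) ∧ x2 ∨ x5 ∧ ¬x4 ∨ x4 ∧ x5) ∨ x2   (absorption)
= ¬(x5 ∧ ¬x4 ∨ x4 ∧ x5) ∨ x2   (absorption)
= ¬x5 ∨ x2   (distribution)
This depends on x2, x5, so it is not a constant.

contingent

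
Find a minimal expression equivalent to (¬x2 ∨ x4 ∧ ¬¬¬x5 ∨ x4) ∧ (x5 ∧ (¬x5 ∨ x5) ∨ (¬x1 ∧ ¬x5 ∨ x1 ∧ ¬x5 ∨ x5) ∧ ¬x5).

(¬x2 ∨ x4 ∧ ¬¬¬x5 ∨ x4) ∧ (x5 ∧ (¬x5 ∨ x5) ∨ (¬x1 ∧ ¬x5 ∨ x1 ∧ ¬x5 ∨ x5) ∧ ¬x5)
= (¬x2 ∨ x4 ∧ ¬¬¬x5 ∨ x4) ∧ (x5 ∧ (¬x5 ∨ x5) ∨ (¬x5 ∨ x5) ∧ ¬x5)   — distribution
= (¬x2 ∨ x4 ∧ ¬¬¬x5 ∨ x4) ∧ (¬x5 ∨ x5)   — distribution
= (¬x2 ∨ x4 ∧ ¬x5 ∨ x4) ∧ (¬x5 ∨ x5)   — double negation
= (¬x2 ∨ x4) ∧ (¬x5 ∨ x5)   — absorption
= ¬x2 ∨ x4   — complement / identity

¬x2 ∨ x4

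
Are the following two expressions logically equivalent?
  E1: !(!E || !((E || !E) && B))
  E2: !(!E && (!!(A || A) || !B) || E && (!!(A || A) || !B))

No

E1: !(!E || !((E || !E) && B))
    = !(!E || !B)   [complement / identity]
    = E && B   [De Morgan]
E2: !(!E && (!!(A || A) || !B) || E && (!!(A || A) || !B))
    = !(!!(A || A) || !B)   [distribution]
    = !(!!A || !B)   [idempotence]
    = !A && B   [De Morgan]
These differ: at A=0, B=1, E=0, E1 = 0 but E2 = 1.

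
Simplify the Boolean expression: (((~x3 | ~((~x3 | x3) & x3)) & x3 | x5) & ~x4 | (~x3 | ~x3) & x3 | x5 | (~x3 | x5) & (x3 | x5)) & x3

x5 & x3

(((~x3 | ~((~x3 | x3) & x3)) & x3 | x5) & ~x4 | (~x3 | ~x3) & x3 | x5 | (~x3 | x5) & (x3 | x5)) & x3
= (((~x3 | ~x3) & x3 | x5) & ~x4 | (~x3 | ~x3) & x3 | x5 | (~x3 | x5) & (x3 | x5)) & x3   — complement / identity
= (((~x3 | ~x3) & x3 | x5) & ~x4 | (~x3 | ~x3) & x3 | x5 | ~x3 & x3 | x5) & x3   — distribution
= ((~x3 | ~x3) & x3 | x5 | ~x3 & x3 | x5) & x3   — absorption
= (~x3 & x3 | x5 | ~x3 & x3 | x5) & x3   — idempotence
= (~x3 & x3 | x5) & x3   — idempotence
= x5 & x3   — complement / identity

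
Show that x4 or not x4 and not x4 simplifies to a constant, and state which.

x4 or not x4 and not x4
= x4 or not x4   [idempotence]
= True   [complement]

True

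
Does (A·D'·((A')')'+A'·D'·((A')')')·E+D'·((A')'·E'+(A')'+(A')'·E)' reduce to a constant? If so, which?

no

(A·D'·((A')')'+A'·D'·((A')')')·E+D'·((A')'·E'+(A')'+(A')'·E)'
= (A·D'·((A')')'+A'·D'·((A')')')·E+D'·((A')'+(A')'·E)'   [absorption]
= (A·D'·((A')')'+A'·D'·((A')')')·E+D'·((A')')'   [absorption]
= D'·((A')')'·E+D'·((A')')'   [distribution]
= D'·((A')')'   [absorption]
= D'·A'   [double negation]
This depends on A, D, so it is not a constant.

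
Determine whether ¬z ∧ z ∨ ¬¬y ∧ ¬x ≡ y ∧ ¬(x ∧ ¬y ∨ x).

Yes

E1: ¬z ∧ z ∨ ¬¬y ∧ ¬x
    = ¬¬y ∧ ¬x   (complement / identity)
    = y ∧ ¬x   (double negation)
E2: y ∧ ¬(x ∧ ¬y ∨ x)
    = y ∧ ¬x   (absorption)
Both reduce to y ∧ ¬x, so they are equivalent.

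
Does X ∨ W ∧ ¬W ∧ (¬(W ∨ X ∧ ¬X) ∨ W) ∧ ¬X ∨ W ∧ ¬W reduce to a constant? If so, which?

no

X ∨ W ∧ ¬W ∧ (¬(W ∨ X ∧ ¬X) ∨ W) ∧ ¬X ∨ W ∧ ¬W
= X ∨ W ∧ ¬W ∧ (¬W ∨ W) ∧ ¬X ∨ W ∧ ¬W   (complement / identity)
= X ∨ W ∧ ¬W ∧ ¬X ∨ W ∧ ¬W   (complement / identity)
= X ∨ W ∧ ¬W   (absorption)
= X   (complement / identity)
This depends on X, so it is not a constant.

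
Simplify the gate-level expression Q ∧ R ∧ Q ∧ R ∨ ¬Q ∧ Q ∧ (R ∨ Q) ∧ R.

Q ∧ R ∧ Q ∧ R ∨ ¬Q ∧ Q ∧ (R ∨ Q) ∧ R
= Q ∧ R ∧ Q ∧ R ∨ ¬Q ∧ Q ∧ R
= Q ∧ R ∧ (Q ∧ R ∨ ¬Q)
= Q ∧ R

Q ∧ R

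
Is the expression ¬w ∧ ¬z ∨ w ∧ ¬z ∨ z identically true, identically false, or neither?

¬w ∧ ¬z ∨ w ∧ ¬z ∨ z
= ¬z ∨ z   [distribution]
= True   [complement]

identically true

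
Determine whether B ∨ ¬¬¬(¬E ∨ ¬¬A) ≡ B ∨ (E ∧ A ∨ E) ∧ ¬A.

E1: B ∨ ¬¬¬(¬E ∨ ¬¬A)
    = B ∨ ¬¬(E ∧ ¬A)
    = B ∨ E ∧ ¬A
E2: B ∨ (E ∧ A ∨ E) ∧ ¬A
    = B ∨ E ∧ ¬A
Both reduce to B ∨ E ∧ ¬A, so they are equivalent.

Yes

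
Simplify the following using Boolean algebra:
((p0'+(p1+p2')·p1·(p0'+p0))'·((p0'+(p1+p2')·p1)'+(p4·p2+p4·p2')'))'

((p0'+(p1+p2')·p1·(p0'+p0))'·((p0'+(p1+p2')·p1)'+(p4·p2+p4·p2')'))'
= ((p0'+(p1+p2')·p1·(p0'+p0))'·((p0'+(p1+p2')·p1)'+p4'))'   (distribution)
= ((p0'+(p1+p2')·p1)'·((p0'+(p1+p2')·p1)'+p4'))'   (complement / identity)
= ((p0'+(p1+p2')·p1)')'   (absorption)
= p0'+(p1+p2')·p1   (double negation)
= p0'+p1   (absorption)

p0'+p1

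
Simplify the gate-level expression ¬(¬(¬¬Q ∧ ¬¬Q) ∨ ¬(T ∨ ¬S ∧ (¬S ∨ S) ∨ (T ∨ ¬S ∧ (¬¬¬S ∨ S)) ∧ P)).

Q ∧ (T ∨ ¬S)

¬(¬(¬¬Q ∧ ¬¬Q) ∨ ¬(T ∨ ¬S ∧ (¬S ∨ S) ∨ (T ∨ ¬S ∧ (¬¬¬S ∨ S)) ∧ P))
= ¬(¬(¬¬Q ∧ ¬¬Q) ∨ ¬(T ∨ ¬S ∧ (¬S ∨ S) ∨ (T ∨ ¬S ∧ (¬S ∨ S)) ∧ P))   [double negation]
= ¬¬Q ∧ ¬¬Q ∧ (T ∨ ¬S ∧ (¬S ∨ S) ∨ (T ∨ ¬S ∧ (¬S ∨ S)) ∧ P)   [De Morgan]
= ¬¬Q ∧ (T ∨ ¬S ∧ (¬S ∨ S) ∨ (T ∨ ¬S ∧ (¬S ∨ S)) ∧ P)   [idempotence]
= ¬¬Q ∧ (T ∨ ¬S ∧ (¬S ∨ S))   [absorption]
= ¬¬Q ∧ (T ∨ ¬S)   [complement / identity]
= Q ∧ (T ∨ ¬S)   [double negation]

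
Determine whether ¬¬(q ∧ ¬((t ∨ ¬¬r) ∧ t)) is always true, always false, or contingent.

contingent

¬¬(q ∧ ¬((t ∨ ¬¬r) ∧ t))
= ¬¬(q ∧ ¬((t ∨ r) ∧ t))   [double negation]
= ¬¬(q ∧ ¬t)   [absorption]
= q ∧ ¬t   [double negation]
This depends on q, t, so it is not a constant.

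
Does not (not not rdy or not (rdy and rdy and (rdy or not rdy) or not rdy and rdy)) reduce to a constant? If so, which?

yes, False

not (not not rdy or not (rdy and rdy and (rdy or not rdy) or not rdy and rdy))
= not (not not rdy or not (rdy and rdy or not rdy and rdy))   [complement / identity]
= not (not not rdy or not rdy)   [distribution]
= not rdy and rdy   [De Morgan]
= False   [complement]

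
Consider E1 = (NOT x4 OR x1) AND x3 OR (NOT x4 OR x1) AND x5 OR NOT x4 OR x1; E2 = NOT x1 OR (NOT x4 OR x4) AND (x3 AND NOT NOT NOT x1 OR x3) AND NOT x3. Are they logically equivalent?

No

E1: (NOT x4 OR x1) AND x3 OR (NOT x4 OR x1) AND x5 OR NOT x4 OR x1
    = (NOT x4 OR x1) AND x3 OR NOT x4 OR x1
    = NOT x4 OR x1
E2: NOT x1 OR (NOT x4 OR x4) AND (x3 AND NOT NOT NOT x1 OR x3) AND NOT x3
    = NOT x1 OR (NOT x4 OR x4) AND (x3 AND NOT x1 OR x3) AND NOT x3
    = NOT x1 OR (x3 AND NOT x1 OR x3) AND NOT x3
    = NOT x1 OR x3 AND NOT x3
    = NOT x1
These differ: at x1=1, x3=0, x4=1, x5=0, E1 = 1 but E2 = 0.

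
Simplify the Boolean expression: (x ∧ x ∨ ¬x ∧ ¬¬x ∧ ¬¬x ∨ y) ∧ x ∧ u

(x ∧ x ∨ ¬x ∧ ¬¬x ∧ ¬¬x ∨ y) ∧ x ∧ u
= (x ∧ x ∨ ¬x ∧ ¬¬x ∨ y) ∧ x ∧ u   — idempotence
= (x ∧ x ∨ ¬x ∧ x ∨ y) ∧ x ∧ u   — double negation
= (x ∨ y) ∧ x ∧ u   — distribution
= x ∧ u   — absorption

x ∧ u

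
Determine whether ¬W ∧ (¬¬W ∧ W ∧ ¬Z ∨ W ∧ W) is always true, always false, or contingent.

always false

¬W ∧ (¬¬W ∧ W ∧ ¬Z ∨ W ∧ W)
= ¬W ∧ (W ∧ W ∧ ¬Z ∨ W ∧ W)   — double negation
= ¬W ∧ W ∧ W   — absorption
= ¬W ∧ W   — idempotence
= False   — complement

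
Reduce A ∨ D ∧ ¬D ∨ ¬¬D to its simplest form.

A ∨ D ∧ ¬D ∨ ¬¬D
= A ∨ D ∧ ¬D ∨ D   — double negation
= A ∨ D   — complement / identity

A ∨ D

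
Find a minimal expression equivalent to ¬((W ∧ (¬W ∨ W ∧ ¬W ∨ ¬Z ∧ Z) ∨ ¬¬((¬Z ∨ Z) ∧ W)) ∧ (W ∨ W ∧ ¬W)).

¬W

¬((W ∧ (¬W ∨ W ∧ ¬W ∨ ¬Z ∧ Z) ∨ ¬¬((¬Z ∨ Z) ∧ W)) ∧ (W ∨ W ∧ ¬W))
= ¬((W ∧ (¬W ∨ ¬Z ∧ Z) ∨ ¬¬((¬Z ∨ Z) ∧ W)) ∧ (W ∨ W ∧ ¬W))
= ¬((W ∧ (¬W ∨ ¬Z ∧ Z) ∨ ¬¬W) ∧ (W ∨ W ∧ ¬W))
= ¬((W ∧ ¬W ∨ ¬¬W) ∧ (W ∨ W ∧ ¬W))
= ¬((W ∧ ¬W ∨ W) ∧ (W ∨ W ∧ ¬W))
= ¬(W ∧ W ∨ W ∧ ¬W)
= ¬W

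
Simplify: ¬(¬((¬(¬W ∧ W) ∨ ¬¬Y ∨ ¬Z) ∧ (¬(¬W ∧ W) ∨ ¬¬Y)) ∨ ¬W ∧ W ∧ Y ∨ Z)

¬Z

¬(¬((¬(¬W ∧ W) ∨ ¬¬Y ∨ ¬Z) ∧ (¬(¬W ∧ W) ∨ ¬¬Y)) ∨ ¬W ∧ W ∧ Y ∨ Z)
= ¬(¬(¬(¬W ∧ W) ∨ ¬¬Y) ∨ ¬W ∧ W ∧ Y ∨ Z)
= ¬(¬W ∧ W ∧ ¬Y ∨ ¬W ∧ W ∧ Y ∨ Z)
= ¬(¬W ∧ W ∨ Z)
= ¬Z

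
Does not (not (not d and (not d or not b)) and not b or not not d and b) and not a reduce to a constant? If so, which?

no

not (not (not d and (not d or not b)) and not b or not not d and b) and not a
= not (not not d and not b or not not d and b) and not a   (absorption)
= not not not d and not a   (distribution)
= not d and not a   (double negation)
This depends on a, d, so it is not a constant.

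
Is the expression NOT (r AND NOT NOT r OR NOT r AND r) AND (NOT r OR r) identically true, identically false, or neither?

NOT (r AND NOT NOT r OR NOT r AND r) AND (NOT r OR r)
= NOT (r AND r OR NOT r AND r) AND (NOT r OR r)   (double negation)
= NOT (r AND r OR NOT r AND r)   (complement / identity)
= NOT r   (distribution)
This depends on r, so it is not a constant.

neither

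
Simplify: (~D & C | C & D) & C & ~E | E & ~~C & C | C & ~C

(~D & C | C & D) & C & ~E | E & ~~C & C | C & ~C
= (~D & C | C & D) & C & ~E | E & C & C | C & ~C   — double negation
= C & C & ~E | E & C & C | C & ~C   — distribution
= C & C | C & ~C   — distribution
= C   — distribution

C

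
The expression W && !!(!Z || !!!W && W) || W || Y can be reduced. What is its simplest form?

W && !!(!Z || !!!W && W) || W || Y
= W && !!(!Z || !W && W) || W || Y   [double negation]
= W && (!Z || !W && W) || W || Y   [double negation]
= W && !Z || W || Y   [complement / identity]
= W || Y   [absorption]

W || Y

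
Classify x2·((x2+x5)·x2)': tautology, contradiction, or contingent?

x2·((x2+x5)·x2)'
= x2·x2'   [absorption]
= 0   [complement]

contradiction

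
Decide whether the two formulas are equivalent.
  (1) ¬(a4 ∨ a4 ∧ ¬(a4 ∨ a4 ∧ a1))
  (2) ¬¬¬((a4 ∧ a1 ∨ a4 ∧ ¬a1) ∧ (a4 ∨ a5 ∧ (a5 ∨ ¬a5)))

E1: ¬(a4 ∨ a4 ∧ ¬(a4 ∨ a4 ∧ a1))
    = ¬(a4 ∨ a4 ∧ ¬a4)   (absorption)
    = ¬a4   (complement / identity)
E2: ¬¬¬((a4 ∧ a1 ∨ a4 ∧ ¬a1) ∧ (a4 ∨ a5 ∧ (a5 ∨ ¬a5)))
    = ¬¬¬((a4 ∧ a1 ∨ a4 ∧ ¬a1) ∧ (a4 ∨ a5))   (complement / identity)
    = ¬¬¬(a4 ∧ (a4 ∨ a5))   (distribution)
    = ¬(a4 ∧ (a4 ∨ a5))   (double negation)
    = ¬a4   (absorption)
Both reduce to ¬a4, so they are equivalent.

Yes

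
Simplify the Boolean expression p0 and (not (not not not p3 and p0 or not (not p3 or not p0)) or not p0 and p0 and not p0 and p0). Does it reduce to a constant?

False

p0 and (not (not not not p3 and p0 or not (not p3 or not p0)) or not p0 and p0 and not p0 and p0)
= p0 and (not (not not not p3 and p0 or not (not p3 or not p0)) or not p0 and p0)   — idempotence
= p0 and (not (not not not p3 and p0 or p3 and p0) or not p0 and p0)   — De Morgan
= p0 and not (not not not p3 and p0 or p3 and p0)   — complement / identity
= p0 and not (not p3 and p0 or p3 and p0)   — double negation
= p0 and not p0   — distribution
= False   — complement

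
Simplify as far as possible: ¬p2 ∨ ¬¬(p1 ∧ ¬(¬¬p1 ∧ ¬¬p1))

¬p2

¬p2 ∨ ¬¬(p1 ∧ ¬(¬¬p1 ∧ ¬¬p1))
= ¬p2 ∨ ¬¬(p1 ∧ ¬¬¬p1)
= ¬p2 ∨ ¬¬(p1 ∧ ¬p1)
= ¬p2 ∨ p1 ∧ ¬p1
= ¬p2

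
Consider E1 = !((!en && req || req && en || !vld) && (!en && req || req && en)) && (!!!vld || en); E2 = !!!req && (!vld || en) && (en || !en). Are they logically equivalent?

Yes

E1: !((!en && req || req && en || !vld) && (!en && req || req && en)) && (!!!vld || en)
    = !(!en && req || req && en) && (!!!vld || en)   — absorption
    = !req && (!!!vld || en)   — distribution
    = !req && (!vld || en)   — double negation
E2: !!!req && (!vld || en) && (en || !en)
    = !!!req && (!vld || en)   — complement / identity
    = !req && (!vld || en)   — double negation
Both reduce to !req && (!vld || en), so they are equivalent.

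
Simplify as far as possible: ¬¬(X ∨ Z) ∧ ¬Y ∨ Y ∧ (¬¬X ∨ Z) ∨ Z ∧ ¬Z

X ∨ Z

¬¬(X ∨ Z) ∧ ¬Y ∨ Y ∧ (¬¬X ∨ Z) ∨ Z ∧ ¬Z
= ¬¬(X ∨ Z) ∧ ¬Y ∨ Y ∧ (¬¬X ∨ Z)   [complement / identity]
= ¬¬(X ∨ Z) ∧ ¬Y ∨ Y ∧ (X ∨ Z)   [double negation]
= (X ∨ Z) ∧ ¬Y ∨ Y ∧ (X ∨ Z)   [double negation]
= X ∨ Z   [distribution]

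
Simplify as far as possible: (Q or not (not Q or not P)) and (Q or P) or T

Q or T

(Q or not (not Q or not P)) and (Q or P) or T
= (Q or Q and P) and (Q or P) or T
= Q and (Q or P) or T
= Q or T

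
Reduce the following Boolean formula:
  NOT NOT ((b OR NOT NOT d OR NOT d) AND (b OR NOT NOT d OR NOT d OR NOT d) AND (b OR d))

b OR d

NOT NOT ((b OR NOT NOT d OR NOT d) AND (b OR NOT NOT d OR NOT d OR NOT d) AND (b OR d))
= NOT NOT ((b OR NOT NOT d OR NOT d) AND (b OR d))   [absorption]
= NOT NOT ((b OR d OR NOT d) AND (b OR d))   [double negation]
= (b OR d OR NOT d) AND (b OR d)   [double negation]
= b OR d   [absorption]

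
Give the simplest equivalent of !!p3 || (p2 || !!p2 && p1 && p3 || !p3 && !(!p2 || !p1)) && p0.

!!p3 || (p2 || !!p2 && p1 && p3 || !p3 && !(!p2 || !p1)) && p0
= !!p3 || (p2 || p2 && p1 && p3 || !p3 && !(!p2 || !p1)) && p0   (double negation)
= !!p3 || (p2 || p2 && p1 && p3 || !p3 && p2 && p1) && p0   (De Morgan)
= !!p3 || (p2 || p2 && p1) && p0   (distribution)
= p3 || (p2 || p2 && p1) && p0   (double negation)
= p3 || p2 && p0   (absorption)

p3 || p2 && p0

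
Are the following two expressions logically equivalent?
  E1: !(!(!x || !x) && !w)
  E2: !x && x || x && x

E1: !(!(!x || !x) && !w)
    = !x || !x || w
    = !x || w
E2: !x && x || x && x
    = x
These differ: at w=0, x=0, E1 = 1 but E2 = 0.

No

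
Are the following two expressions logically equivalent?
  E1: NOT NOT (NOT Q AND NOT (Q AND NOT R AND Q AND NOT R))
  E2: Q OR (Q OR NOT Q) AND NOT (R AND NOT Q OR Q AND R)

No

E1: NOT NOT (NOT Q AND NOT (Q AND NOT R AND Q AND NOT R))
    = NOT (Q OR Q AND NOT R AND Q AND NOT R)   [De Morgan]
    = NOT (Q OR Q AND NOT R)   [idempotence]
    = NOT Q   [absorption]
E2: Q OR (Q OR NOT Q) AND NOT (R AND NOT Q OR Q AND R)
    = Q OR (Q OR NOT Q) AND NOT (R AND (NOT Q OR Q))   [distribution]
    = Q OR NOT (R AND (NOT Q OR Q))   [complement / identity]
    = Q OR NOT R   [complement / identity]
These differ: at Q=1, R=1, E1 = 0 but E2 = 1.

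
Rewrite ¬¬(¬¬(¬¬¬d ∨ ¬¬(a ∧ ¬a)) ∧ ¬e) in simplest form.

¬¬(¬¬(¬¬¬d ∨ ¬¬(a ∧ ¬a)) ∧ ¬e)
= ¬¬(¬(¬¬d ∧ ¬(a ∧ ¬a)) ∧ ¬e)   (De Morgan)
= ¬¬((¬d ∨ a ∧ ¬a) ∧ ¬e)   (De Morgan)
= ¬¬(¬d ∧ ¬e)   (complement / identity)
= ¬d ∧ ¬e   (double negation)

¬d ∧ ¬e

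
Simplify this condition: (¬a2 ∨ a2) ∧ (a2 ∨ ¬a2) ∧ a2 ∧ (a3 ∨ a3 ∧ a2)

(¬a2 ∨ a2) ∧ (a2 ∨ ¬a2) ∧ a2 ∧ (a3 ∨ a3 ∧ a2)
= (¬a2 ∨ a2) ∧ a2 ∧ (a3 ∨ a3 ∧ a2)   [complement / identity]
= a2 ∧ (a3 ∨ a3 ∧ a2)   [complement / identity]
= a2 ∧ a3   [absorption]

a2 ∧ a3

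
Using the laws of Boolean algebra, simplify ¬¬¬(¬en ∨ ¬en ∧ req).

¬¬¬(¬en ∨ ¬en ∧ req)
= ¬(¬en ∨ ¬en ∧ req)   — double negation
= ¬¬en   — absorption
= en   — double negation

en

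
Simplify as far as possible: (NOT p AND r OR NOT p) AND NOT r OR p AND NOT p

(NOT p AND r OR NOT p) AND NOT r OR p AND NOT p
= (NOT p AND r OR NOT p) AND NOT r   (complement / identity)
= NOT p AND NOT r   (absorption)

NOT p AND NOT r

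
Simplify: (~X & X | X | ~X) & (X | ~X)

1

(~X & X | X | ~X) & (X | ~X)
= (X | ~X) & (X | ~X)   [complement / identity]
= X | ~X   [idempotence]
= 1   [complement]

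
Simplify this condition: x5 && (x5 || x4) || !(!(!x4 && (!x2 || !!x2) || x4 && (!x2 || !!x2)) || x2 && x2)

x5 && (x5 || x4) || !(!(!x4 && (!x2 || !!x2) || x4 && (!x2 || !!x2)) || x2 && x2)
= x5 || !(!(!x4 && (!x2 || !!x2) || x4 && (!x2 || !!x2)) || x2 && x2)   [absorption]
= x5 || !(!(!x2 || !!x2) || x2 && x2)   [distribution]
= x5 || !(x2 && !x2 || x2 && x2)   [De Morgan]
= x5 || !x2   [distribution]

x5 || !x2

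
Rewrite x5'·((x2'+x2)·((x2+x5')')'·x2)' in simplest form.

x5'·x2'

x5'·((x2'+x2)·((x2+x5')')'·x2)'
= x5'·(((x2+x5')')'·x2)'   (complement / identity)
= x5'·((x2+x5')·x2)'   (double negation)
= x5'·x2'   (absorption)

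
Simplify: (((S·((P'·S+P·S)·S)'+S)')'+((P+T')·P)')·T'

(((S·((P'·S+P·S)·S)'+S)')'+((P+T')·P)')·T'
= (((S·((P'·S+P·S)·S)'+S)')'+P')·T'
= (((S·(S·S)'+S)')'+P')·T'
= (((S·S'+S)')'+P')·T'
= ((S')'+P')·T'
= (S+P')·T'

(S+P')·T'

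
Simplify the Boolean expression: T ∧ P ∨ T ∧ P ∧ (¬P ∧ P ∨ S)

P ∧ T

T ∧ P ∨ T ∧ P ∧ (¬P ∧ P ∨ S)
= T ∧ P ∨ T ∧ P ∧ S
= (P ∨ P ∧ S) ∧ T
= P ∧ T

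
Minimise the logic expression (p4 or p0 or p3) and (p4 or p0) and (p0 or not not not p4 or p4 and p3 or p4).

p4 or p0

(p4 or p0 or p3) and (p4 or p0) and (p0 or not not not p4 or p4 and p3 or p4)
= (p4 or p0 or p3) and (p4 or p0) and (p0 or not not not p4 or p4)   — absorption
= (p4 or p0) and (p0 or not not not p4 or p4)   — absorption
= (p4 or p0) and (p0 or not p4 or p4)   — double negation
= p4 or p0 and (p0 or not p4)   — distribution
= p4 or p0   — absorption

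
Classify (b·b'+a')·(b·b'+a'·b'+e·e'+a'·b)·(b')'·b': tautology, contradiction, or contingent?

(b·b'+a')·(b·b'+a'·b'+e·e'+a'·b)·(b')'·b'
= (b·b'+a')·(b·b'+a'·b'+a'·b)·(b')'·b'   (complement / identity)
= (b·b'+a')·(b·b'+a')·(b')'·b'   (distribution)
= (b·b'+a')·(b·b'+a')·b·b'   (double negation)
= (b·b'+a')·b·b'   (idempotence)
= b·b'   (absorption)
= 0   (complement)

contradiction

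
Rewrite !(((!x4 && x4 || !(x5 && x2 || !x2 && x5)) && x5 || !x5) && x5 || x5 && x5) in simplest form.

!x5

!(((!x4 && x4 || !(x5 && x2 || !x2 && x5)) && x5 || !x5) && x5 || x5 && x5)
= !(((!x4 && x4 || !x5) && x5 || !x5) && x5 || x5 && x5)
= !((!x5 && x5 || !x5) && x5 || x5 && x5)
= !(!x5 && x5 || x5 && x5)
= !x5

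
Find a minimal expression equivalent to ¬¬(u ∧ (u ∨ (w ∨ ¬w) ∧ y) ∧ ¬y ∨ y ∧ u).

u

¬¬(u ∧ (u ∨ (w ∨ ¬w) ∧ y) ∧ ¬y ∨ y ∧ u)
= ¬¬(u ∧ (u ∨ y) ∧ ¬y ∨ y ∧ u)
= ¬¬(u ∧ ¬y ∨ y ∧ u)
= ¬¬u
= u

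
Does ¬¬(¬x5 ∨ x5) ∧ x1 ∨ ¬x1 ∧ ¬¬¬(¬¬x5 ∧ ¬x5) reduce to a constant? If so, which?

yes, True

¬¬(¬x5 ∨ x5) ∧ x1 ∨ ¬x1 ∧ ¬¬¬(¬¬x5 ∧ ¬x5)
= ¬¬(¬x5 ∨ x5) ∧ x1 ∨ ¬x1 ∧ ¬¬(¬x5 ∨ x5)   — De Morgan
= ¬¬(¬x5 ∨ x5)   — distribution
= ¬x5 ∨ x5   — double negation
= True   — complement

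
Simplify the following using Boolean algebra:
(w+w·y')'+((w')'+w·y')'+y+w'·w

w'+y

(w+w·y')'+((w')'+w·y')'+y+w'·w
= (w+w·y')'+(w+w·y')'+y+w'·w   [double negation]
= (w+w·y')'+(w+w·y')'+y   [complement / identity]
= (w+w·y')'+y   [idempotence]
= w'+y   [absorption]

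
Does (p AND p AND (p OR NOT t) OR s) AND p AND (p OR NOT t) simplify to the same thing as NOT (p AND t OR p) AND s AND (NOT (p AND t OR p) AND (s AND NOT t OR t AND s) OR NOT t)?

E1: (p AND p AND (p OR NOT t) OR s) AND p AND (p OR NOT t)
    = (p AND (p OR NOT t) OR s) AND p AND (p OR NOT t)   — idempotence
    = p AND (p OR NOT t)   — absorption
    = p   — absorption
E2: NOT (p AND t OR p) AND s AND (NOT (p AND t OR p) AND (s AND NOT t OR t AND s) OR NOT t)
    = NOT (p AND t OR p) AND s AND (NOT (p AND t OR p) AND s OR NOT t)   — distribution
    = NOT (p AND t OR p) AND s   — absorption
    = NOT p AND s   — absorption
These differ: at p=1, s=1, t=0, E1 = 1 but E2 = 0.

No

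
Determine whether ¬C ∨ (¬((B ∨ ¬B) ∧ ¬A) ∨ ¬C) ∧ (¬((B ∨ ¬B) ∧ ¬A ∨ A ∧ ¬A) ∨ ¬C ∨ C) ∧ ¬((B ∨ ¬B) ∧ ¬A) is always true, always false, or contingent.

contingent

¬C ∨ (¬((B ∨ ¬B) ∧ ¬A) ∨ ¬C) ∧ (¬((B ∨ ¬B) ∧ ¬A ∨ A ∧ ¬A) ∨ ¬C ∨ C) ∧ ¬((B ∨ ¬B) ∧ ¬A)
= ¬C ∨ (¬((B ∨ ¬B) ∧ ¬A) ∨ ¬C) ∧ (¬((B ∨ ¬B) ∧ ¬A) ∨ ¬C ∨ C) ∧ ¬((B ∨ ¬B) ∧ ¬A)   — complement / identity
= ¬C ∨ (¬((B ∨ ¬B) ∧ ¬A) ∨ ¬C) ∧ ¬((B ∨ ¬B) ∧ ¬A)   — absorption
= ¬C ∨ ¬((B ∨ ¬B) ∧ ¬A)   — absorption
= ¬C ∨ ¬¬A   — complement / identity
= ¬C ∨ A   — double negation
This depends on A, C, so it is not a constant.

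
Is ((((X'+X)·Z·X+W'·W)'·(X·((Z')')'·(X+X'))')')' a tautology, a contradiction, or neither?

((((X'+X)·Z·X+W'·W)'·(X·((Z')')'·(X+X'))')')'
= ((((X'+X)·Z·X+W'·W)'·(X·Z'·(X+X'))')')'   [double negation]
= ((X'+X)·Z·X+W'·W+X·Z'·(X+X'))'   [De Morgan]
= ((X'+X)·Z·X+X·Z'·(X+X'))'   [complement / identity]
= (Z·X+X·Z'·(X+X'))'   [complement / identity]
= (Z·X+X·Z')'   [complement / identity]
= X'   [distribution]
This depends on X, so it is not a constant.

neither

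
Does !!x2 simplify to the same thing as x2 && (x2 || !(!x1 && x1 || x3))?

Yes

E1: !!x2
    = x2
E2: x2 && (x2 || !(!x1 && x1 || x3))
    = x2 && (x2 || !x3)
    = x2
Both reduce to x2, so they are equivalent.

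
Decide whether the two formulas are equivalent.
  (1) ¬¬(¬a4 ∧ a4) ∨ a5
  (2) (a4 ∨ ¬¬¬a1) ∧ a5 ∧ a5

No

E1: ¬¬(¬a4 ∧ a4) ∨ a5
    = ¬a4 ∧ a4 ∨ a5
    = a5
E2: (a4 ∨ ¬¬¬a1) ∧ a5 ∧ a5
    = (a4 ∨ ¬a1) ∧ a5 ∧ a5
    = (a4 ∨ ¬a1) ∧ a5
These differ: at a1=1, a4=0, a5=1, E1 = 1 but E2 = 0.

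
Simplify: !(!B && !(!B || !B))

!(!B && !(!B || !B))
= !(!B && !!B)   (idempotence)
= B || !B   (De Morgan)
= true   (complement)

true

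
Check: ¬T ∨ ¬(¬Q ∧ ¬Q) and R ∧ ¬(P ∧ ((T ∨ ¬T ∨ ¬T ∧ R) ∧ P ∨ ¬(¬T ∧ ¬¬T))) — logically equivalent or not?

No

E1: ¬T ∨ ¬(¬Q ∧ ¬Q)
    = ¬T ∨ Q ∨ Q   — De Morgan
    = ¬T ∨ Q   — idempotence
E2: R ∧ ¬(P ∧ ((T ∨ ¬T ∨ ¬T ∧ R) ∧ P ∨ ¬(¬T ∧ ¬¬T)))
    = R ∧ ¬(P ∧ ((T ∨ ¬T) ∧ P ∨ ¬(¬T ∧ ¬¬T)))   — absorption
    = R ∧ ¬(P ∧ ((T ∨ ¬T) ∧ P ∨ T ∨ ¬T))   — De Morgan
    = R ∧ ¬(P ∧ (T ∨ ¬T))   — absorption
    = R ∧ ¬P   — complement / identity
These differ: at P=1, Q=0, R=0, T=0, E1 = 1 but E2 = 0.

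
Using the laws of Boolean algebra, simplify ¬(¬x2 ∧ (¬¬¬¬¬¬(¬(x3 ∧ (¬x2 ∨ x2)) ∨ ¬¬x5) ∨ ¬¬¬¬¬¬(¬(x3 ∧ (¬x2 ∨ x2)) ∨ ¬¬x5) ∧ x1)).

¬(¬x2 ∧ (¬¬¬¬¬¬(¬(x3 ∧ (¬x2 ∨ x2)) ∨ ¬¬x5) ∨ ¬¬¬¬¬¬(¬(x3 ∧ (¬x2 ∨ x2)) ∨ ¬¬x5) ∧ x1))
= ¬(¬x2 ∧ ¬¬¬¬¬¬(¬(x3 ∧ (¬x2 ∨ x2)) ∨ ¬¬x5))
= ¬(¬x2 ∧ ¬¬¬¬(¬(x3 ∧ (¬x2 ∨ x2)) ∨ ¬¬x5))
= x2 ∨ ¬¬¬(¬(x3 ∧ (¬x2 ∨ x2)) ∨ ¬¬x5)
= x2 ∨ ¬¬¬(¬x3 ∨ ¬¬x5)
= x2 ∨ ¬(¬x3 ∨ ¬¬x5)
= x2 ∨ x3 ∧ ¬x5

x2 ∨ x3 ∧ ¬x5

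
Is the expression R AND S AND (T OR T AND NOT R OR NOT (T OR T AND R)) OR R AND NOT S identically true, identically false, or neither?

neither

R AND S AND (T OR T AND NOT R OR NOT (T OR T AND R)) OR R AND NOT S
= R AND S AND (T OR T AND NOT R OR NOT T) OR R AND NOT S   (absorption)
= R AND S AND (T OR NOT T) OR R AND NOT S   (absorption)
= R AND S OR R AND NOT S   (complement / identity)
= R   (distribution)
This depends on R, so it is not a constant.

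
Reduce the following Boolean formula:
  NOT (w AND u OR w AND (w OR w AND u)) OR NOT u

NOT w OR NOT u

NOT (w AND u OR w AND (w OR w AND u)) OR NOT u
= NOT (w AND u OR w AND w) OR NOT u   [absorption]
= NOT (w AND u OR w) OR NOT u   [idempotence]
= NOT w OR NOT u   [absorption]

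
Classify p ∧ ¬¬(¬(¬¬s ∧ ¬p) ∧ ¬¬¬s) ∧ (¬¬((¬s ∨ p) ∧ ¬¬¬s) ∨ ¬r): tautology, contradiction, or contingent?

contingent

p ∧ ¬¬(¬(¬¬s ∧ ¬p) ∧ ¬¬¬s) ∧ (¬¬((¬s ∨ p) ∧ ¬¬¬s) ∨ ¬r)
= p ∧ ¬¬((¬s ∨ p) ∧ ¬¬¬s) ∧ (¬¬((¬s ∨ p) ∧ ¬¬¬s) ∨ ¬r)   — De Morgan
= p ∧ ¬¬((¬s ∨ p) ∧ ¬¬¬s)   — absorption
= p ∧ ¬¬((¬s ∨ p) ∧ ¬s)   — double negation
= p ∧ ¬¬¬s   — absorption
= p ∧ ¬s   — double negation
This depends on p, s, so it is not a constant.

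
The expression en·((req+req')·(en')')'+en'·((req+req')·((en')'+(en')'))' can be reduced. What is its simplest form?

en'

en·((req+req')·(en')')'+en'·((req+req')·((en')'+(en')'))'
= en·((req+req')·(en')')'+en'·((req+req')·(en')')'
= ((req+req')·(en')')'
= ((en')')'
= en'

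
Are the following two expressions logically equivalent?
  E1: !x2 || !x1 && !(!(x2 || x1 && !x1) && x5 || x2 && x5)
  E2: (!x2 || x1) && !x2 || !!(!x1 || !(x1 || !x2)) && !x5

Yes

E1: !x2 || !x1 && !(!(x2 || x1 && !x1) && x5 || x2 && x5)
    = !x2 || !x1 && !(!x2 && x5 || x2 && x5)   [complement / identity]
    = !x2 || !x1 && !x5   [distribution]
E2: (!x2 || x1) && !x2 || !!(!x1 || !(x1 || !x2)) && !x5
    = (!x2 || x1) && !x2 || !(x1 && (x1 || !x2)) && !x5   [De Morgan]
    = (!x2 || x1) && !x2 || !x1 && !x5   [absorption]
    = !x2 || !x1 && !x5   [absorption]
Both reduce to !x2 || !x1 && !x5, so they are equivalent.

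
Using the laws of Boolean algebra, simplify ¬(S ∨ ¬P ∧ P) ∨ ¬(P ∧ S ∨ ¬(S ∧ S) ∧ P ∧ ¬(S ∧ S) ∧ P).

¬S ∨ ¬P

¬(S ∨ ¬P ∧ P) ∨ ¬(P ∧ S ∨ ¬(S ∧ S) ∧ P ∧ ¬(S ∧ S) ∧ P)
= ¬S ∨ ¬(P ∧ S ∨ ¬(S ∧ S) ∧ P ∧ ¬(S ∧ S) ∧ P)
= ¬S ∨ ¬(P ∧ S ∨ ¬(S ∧ S) ∧ P)
= ¬S ∨ ¬(P ∧ S ∨ ¬S ∧ P)
= ¬S ∨ ¬P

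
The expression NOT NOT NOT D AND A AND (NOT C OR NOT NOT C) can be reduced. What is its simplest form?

NOT NOT NOT D AND A AND (NOT C OR NOT NOT C)
= NOT NOT NOT D AND A AND (NOT C OR C)   [double negation]
= NOT D AND A AND (NOT C OR C)   [double negation]
= NOT D AND A   [complement / identity]

NOT D AND A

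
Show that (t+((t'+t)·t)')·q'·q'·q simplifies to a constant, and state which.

(t+((t'+t)·t)')·q'·q'·q
= (t+((t'+t)·t)')·q'·q   [idempotence]
= (t+t')·q'·q   [complement / identity]
= q'·q   [complement / identity]
= 0   [complement]

0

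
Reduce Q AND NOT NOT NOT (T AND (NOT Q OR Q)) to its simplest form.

Q AND NOT T

Q AND NOT NOT NOT (T AND (NOT Q OR Q))
= Q AND NOT NOT NOT T
= Q AND NOT T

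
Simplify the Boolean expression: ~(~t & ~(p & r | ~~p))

~(~t & ~(p & r | ~~p))
= ~(~t & ~(p & r | p))   — double negation
= ~(~t & ~p)   — absorption
= t | p   — De Morgan

t | p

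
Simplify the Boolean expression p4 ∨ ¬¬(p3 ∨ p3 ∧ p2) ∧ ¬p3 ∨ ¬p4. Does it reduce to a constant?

p4 ∨ ¬¬(p3 ∨ p3 ∧ p2) ∧ ¬p3 ∨ ¬p4
= p4 ∨ (p3 ∨ p3 ∧ p2) ∧ ¬p3 ∨ ¬p4   (double negation)
= p4 ∨ p3 ∧ ¬p3 ∨ ¬p4   (absorption)
= p4 ∨ ¬p4   (complement / identity)
= True   (complement)

True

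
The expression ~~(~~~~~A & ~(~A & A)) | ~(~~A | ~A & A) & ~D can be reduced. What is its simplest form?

~~(~~~~~A & ~(~A & A)) | ~(~~A | ~A & A) & ~D
= ~~(~~~A & ~(~A & A)) | ~(~~A | ~A & A) & ~D   [double negation]
= ~(~~A | ~A & A) | ~(~~A | ~A & A) & ~D   [De Morgan]
= ~(~~A | ~A & A)   [absorption]
= ~~~A   [complement / identity]
= ~A   [double negation]

~A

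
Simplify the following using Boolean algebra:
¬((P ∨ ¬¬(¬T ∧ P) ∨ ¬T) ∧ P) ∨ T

¬P ∨ T

¬((P ∨ ¬¬(¬T ∧ P) ∨ ¬T) ∧ P) ∨ T
= ¬((P ∨ ¬T ∧ P ∨ ¬T) ∧ P) ∨ T   — double negation
= ¬((P ∨ ¬T) ∧ P) ∨ T   — absorption
= ¬P ∨ T   — absorption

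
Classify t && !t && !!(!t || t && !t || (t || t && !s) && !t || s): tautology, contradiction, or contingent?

contradiction

t && !t && !!(!t || t && !t || (t || t && !s) && !t || s)
= t && !t && (!t || t && !t || (t || t && !s) && !t || s)   (double negation)
= t && !t && (!t || t && !t || t && !t || s)   (absorption)
= t && !t && (!t || t && !t || s)   (idempotence)
= t && !t && (!t || s)   (complement / identity)
= t && !t   (absorption)
= false   (complement)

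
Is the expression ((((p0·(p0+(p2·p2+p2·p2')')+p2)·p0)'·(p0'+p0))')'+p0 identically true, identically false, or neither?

((((p0·(p0+(p2·p2+p2·p2')')+p2)·p0)'·(p0'+p0))')'+p0
= ((((p0·(p0+p2')+p2)·p0)'·(p0'+p0))')'+p0   — distribution
= ((((p0+p2)·p0)'·(p0'+p0))')'+p0   — absorption
= ((p0'·(p0'+p0))')'+p0   — absorption
= ((p0')')'+p0   — complement / identity
= p0'+p0   — double negation
= 1   — complement

identically true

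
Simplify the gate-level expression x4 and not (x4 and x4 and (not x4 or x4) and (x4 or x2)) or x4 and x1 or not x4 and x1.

x4 and not (x4 and x4 and (not x4 or x4) and (x4 or x2)) or x4 and x1 or not x4 and x1
= x4 and not (x4 and x4 and (x4 or x2)) or x4 and x1 or not x4 and x1   [complement / identity]
= x4 and not (x4 and x4 and (x4 or x2)) or x1   [distribution]
= x4 and not (x4 and (x4 or x2)) or x1   [idempotence]
= x4 and not x4 or x1   [absorption]
= x1   [complement / identity]

x1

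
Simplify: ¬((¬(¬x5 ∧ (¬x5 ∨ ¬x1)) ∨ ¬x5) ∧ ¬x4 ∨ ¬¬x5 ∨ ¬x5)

False

¬((¬(¬x5 ∧ (¬x5 ∨ ¬x1)) ∨ ¬x5) ∧ ¬x4 ∨ ¬¬x5 ∨ ¬x5)
= ¬((¬¬x5 ∨ ¬x5) ∧ ¬x4 ∨ ¬¬x5 ∨ ¬x5)   [absorption]
= ¬(¬¬x5 ∨ ¬x5)   [absorption]
= ¬x5 ∧ x5   [De Morgan]
= False   [complement]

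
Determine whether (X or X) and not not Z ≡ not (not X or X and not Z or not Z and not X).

E1: (X or X) and not not Z
    = (X or X) and Z   — double negation
    = X and Z   — idempotence
E2: not (not X or X and not Z or not Z and not X)
    = not (not X or not Z)   — distribution
    = X and Z   — De Morgan
Both reduce to X and Z, so they are equivalent.

Yes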